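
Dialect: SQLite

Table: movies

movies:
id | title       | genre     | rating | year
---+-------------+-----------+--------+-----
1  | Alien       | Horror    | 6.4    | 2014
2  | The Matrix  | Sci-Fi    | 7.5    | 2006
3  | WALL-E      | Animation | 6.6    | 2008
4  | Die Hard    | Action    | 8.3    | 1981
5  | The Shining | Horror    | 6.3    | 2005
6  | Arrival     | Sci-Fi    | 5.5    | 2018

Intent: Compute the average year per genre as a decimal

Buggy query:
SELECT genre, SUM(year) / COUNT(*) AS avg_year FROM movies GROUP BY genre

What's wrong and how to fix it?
Bug: SUM(year) and COUNT(*) are both integers; the division truncates the fractional part

Fix: Cast one side to REAL so the division keeps the fractional part

Corrected query:
SELECT genre, SUM(year) * 1.0 / COUNT(*) AS avg_year FROM movies GROUP BY genre

Result:
genre     | avg_year
----------+---------
Action    | 1981    
Animation | 2008    
Horror    | 2009.5  
Sci-Fi    | 2012    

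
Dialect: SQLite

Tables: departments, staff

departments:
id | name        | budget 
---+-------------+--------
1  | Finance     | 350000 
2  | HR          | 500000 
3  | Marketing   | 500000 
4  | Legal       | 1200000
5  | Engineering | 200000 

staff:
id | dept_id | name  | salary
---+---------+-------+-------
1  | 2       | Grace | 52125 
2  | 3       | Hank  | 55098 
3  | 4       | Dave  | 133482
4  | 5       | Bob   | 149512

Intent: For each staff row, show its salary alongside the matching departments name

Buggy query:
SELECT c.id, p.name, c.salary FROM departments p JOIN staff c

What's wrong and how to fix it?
Bug: Missing join condition: each staff row is matched to all departments rows instead of just its own

Fix: Add ON c.dept_id = p.id to the JOIN

Corrected query:
SELECT c.id, p.name, c.salary FROM departments p JOIN staff c ON c.dept_id = p.id

Result:
id | name        | salary
---+-------------+-------
1  | HR          | 52125 
2  | Marketing   | 55098 
3  | Legal       | 133482
4  | Engineering | 149512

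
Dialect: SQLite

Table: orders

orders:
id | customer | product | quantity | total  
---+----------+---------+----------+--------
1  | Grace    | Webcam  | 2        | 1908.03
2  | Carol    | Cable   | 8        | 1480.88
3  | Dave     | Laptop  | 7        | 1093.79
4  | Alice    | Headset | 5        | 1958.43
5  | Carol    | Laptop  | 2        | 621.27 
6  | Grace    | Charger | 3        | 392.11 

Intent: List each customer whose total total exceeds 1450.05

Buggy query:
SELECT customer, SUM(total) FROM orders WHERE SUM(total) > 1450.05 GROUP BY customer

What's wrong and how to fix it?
Bug: Aggregate functions cannot appear in a WHERE clause

Fix: Move the aggregate condition to a HAVING clause

Corrected query:
SELECT customer, SUM(total) FROM orders GROUP BY customer HAVING SUM(total) > 1450.05

Result:
customer | SUM(total)
---------+-----------
Alice    | 1958.43   
Carol    | 2102.15   
Grace    | 2300.14   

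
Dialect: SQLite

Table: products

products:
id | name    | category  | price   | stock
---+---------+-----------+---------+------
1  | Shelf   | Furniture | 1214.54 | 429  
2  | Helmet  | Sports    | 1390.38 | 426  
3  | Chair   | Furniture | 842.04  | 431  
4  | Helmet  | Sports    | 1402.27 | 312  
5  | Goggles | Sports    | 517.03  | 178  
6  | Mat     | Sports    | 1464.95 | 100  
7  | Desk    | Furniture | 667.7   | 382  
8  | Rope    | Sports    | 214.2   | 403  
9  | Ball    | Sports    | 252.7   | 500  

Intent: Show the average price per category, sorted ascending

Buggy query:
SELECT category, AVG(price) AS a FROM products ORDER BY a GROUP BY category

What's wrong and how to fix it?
Bug: GROUP BY must precede ORDER BY

Fix: Reorder: SELECT … FROM … GROUP BY … ORDER BY …

Corrected query:
SELECT category, AVG(price) AS a FROM products GROUP BY category ORDER BY a

Result:
category  | a         
----------+-----------
Sports    | 873.588333
Furniture | 908.093333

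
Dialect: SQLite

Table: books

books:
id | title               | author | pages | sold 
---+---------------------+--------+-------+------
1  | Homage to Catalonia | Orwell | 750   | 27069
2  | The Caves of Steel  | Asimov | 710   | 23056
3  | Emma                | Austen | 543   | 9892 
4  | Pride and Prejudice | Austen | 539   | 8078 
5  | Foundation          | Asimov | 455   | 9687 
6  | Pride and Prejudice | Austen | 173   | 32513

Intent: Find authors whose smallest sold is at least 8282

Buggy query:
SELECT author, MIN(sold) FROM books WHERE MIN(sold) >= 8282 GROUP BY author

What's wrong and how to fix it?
Bug: Aggregates like MIN are computed per group after WHERE runs

Fix: Use HAVING for the per-group MIN condition

Corrected query:
SELECT author, MIN(sold) FROM books GROUP BY author HAVING MIN(sold) >= 8282

Result:
author | MIN(sold)
-------+----------
Asimov | 9687     
Orwell | 27069    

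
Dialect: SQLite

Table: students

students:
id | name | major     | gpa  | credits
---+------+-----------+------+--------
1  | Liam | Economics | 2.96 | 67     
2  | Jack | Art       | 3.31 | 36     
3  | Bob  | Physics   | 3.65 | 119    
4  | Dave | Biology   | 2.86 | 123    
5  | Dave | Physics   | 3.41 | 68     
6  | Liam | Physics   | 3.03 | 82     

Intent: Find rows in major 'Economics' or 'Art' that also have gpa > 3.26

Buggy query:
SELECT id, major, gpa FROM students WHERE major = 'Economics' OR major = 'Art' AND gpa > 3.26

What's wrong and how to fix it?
Bug: AND binds tighter than OR, so this parses as major = 'Economics' OR (major = 'Art' AND gpa > 3.26)

Fix: Group the OR with parentheses (or use IN), then AND the threshold

Corrected query:
SELECT id, major, gpa FROM students WHERE (major = 'Economics' OR major = 'Art') AND gpa > 3.26

Result:
id | major | gpa 
---+-------+-----
2  | Art   | 3.31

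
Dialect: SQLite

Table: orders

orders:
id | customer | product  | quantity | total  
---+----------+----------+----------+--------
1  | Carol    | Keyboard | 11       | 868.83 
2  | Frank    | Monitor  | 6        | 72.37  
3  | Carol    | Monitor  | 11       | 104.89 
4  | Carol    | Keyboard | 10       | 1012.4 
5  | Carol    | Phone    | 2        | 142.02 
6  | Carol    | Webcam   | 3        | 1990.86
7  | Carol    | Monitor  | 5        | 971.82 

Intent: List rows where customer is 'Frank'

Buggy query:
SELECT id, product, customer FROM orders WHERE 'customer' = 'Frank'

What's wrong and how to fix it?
Bug: 'customer' in single quotes is a string literal, not the column; the comparison is literal-vs-literal and never true

Fix: Reference the column as customer without single quotes

Corrected query:
SELECT id, product, customer FROM orders WHERE customer = 'Frank'

Result:
id | product | customer
---+---------+---------
2  | Monitor | Frank   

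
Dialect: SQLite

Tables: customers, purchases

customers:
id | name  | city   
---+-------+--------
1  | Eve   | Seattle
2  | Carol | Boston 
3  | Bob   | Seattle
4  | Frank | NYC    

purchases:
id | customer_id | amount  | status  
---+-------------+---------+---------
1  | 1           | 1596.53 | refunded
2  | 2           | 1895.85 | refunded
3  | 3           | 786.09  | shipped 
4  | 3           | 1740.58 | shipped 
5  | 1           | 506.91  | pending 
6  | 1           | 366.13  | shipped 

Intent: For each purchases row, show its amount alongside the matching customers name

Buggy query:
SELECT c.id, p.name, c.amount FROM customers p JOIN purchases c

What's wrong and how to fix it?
Bug: JOIN with no ON clause produces a cartesian product; every purchases row pairs with every customers row

Fix: Specify the join condition linking the foreign key to the parent id

Corrected query:
SELECT c.id, p.name, c.amount FROM customers p JOIN purchases c ON c.customer_id = p.id

Result:
id | name  | amount 
---+-------+--------
1  | Eve   | 1596.53
2  | Carol | 1895.85
3  | Bob   | 786.09 
4  | Bob   | 1740.58
5  | Eve   | 506.91 
6  | Eve   | 366.13 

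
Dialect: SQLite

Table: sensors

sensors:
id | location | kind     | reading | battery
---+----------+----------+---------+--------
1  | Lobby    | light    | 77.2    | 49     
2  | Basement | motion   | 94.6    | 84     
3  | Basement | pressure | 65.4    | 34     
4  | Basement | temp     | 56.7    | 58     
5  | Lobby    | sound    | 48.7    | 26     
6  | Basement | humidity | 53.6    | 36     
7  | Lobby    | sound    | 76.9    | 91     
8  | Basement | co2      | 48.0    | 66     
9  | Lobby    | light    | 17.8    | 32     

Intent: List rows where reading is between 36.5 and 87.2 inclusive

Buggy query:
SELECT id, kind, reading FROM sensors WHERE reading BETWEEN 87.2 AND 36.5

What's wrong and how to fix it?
Bug: BETWEEN expects the lower bound first; with 87.2 AND 36.5 the range is empty

Fix: Swap the bounds so the smaller value comes first

Corrected query:
SELECT id, kind, reading FROM sensors WHERE reading BETWEEN 36.5 AND 87.2

Result:
id | kind     | reading
---+----------+--------
1  | light    | 77.2   
3  | pressure | 65.4   
4  | temp     | 56.7   
5  | sound    | 48.7   
6  | humidity | 53.6   
7  | sound    | 76.9   
8  | co2      | 48     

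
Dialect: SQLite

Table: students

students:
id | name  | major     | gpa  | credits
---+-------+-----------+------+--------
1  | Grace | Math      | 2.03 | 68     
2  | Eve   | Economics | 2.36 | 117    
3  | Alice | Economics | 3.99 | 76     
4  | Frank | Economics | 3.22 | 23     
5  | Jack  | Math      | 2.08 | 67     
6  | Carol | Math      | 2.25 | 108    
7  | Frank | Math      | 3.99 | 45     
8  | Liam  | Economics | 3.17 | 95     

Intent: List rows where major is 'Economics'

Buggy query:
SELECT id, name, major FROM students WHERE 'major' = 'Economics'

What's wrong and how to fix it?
Bug: 'major' in single quotes is a string literal, not the column; the comparison is literal-vs-literal and never true

Fix: Remove the quotes around the column name (or use double quotes for an identifier)

Corrected query:
SELECT id, name, major FROM students WHERE major = 'Economics'

Result:
id | name  | major    
---+-------+----------
2  | Eve   | Economics
3  | Alice | Economics
4  | Frank | Economics
8  | Liam  | Economics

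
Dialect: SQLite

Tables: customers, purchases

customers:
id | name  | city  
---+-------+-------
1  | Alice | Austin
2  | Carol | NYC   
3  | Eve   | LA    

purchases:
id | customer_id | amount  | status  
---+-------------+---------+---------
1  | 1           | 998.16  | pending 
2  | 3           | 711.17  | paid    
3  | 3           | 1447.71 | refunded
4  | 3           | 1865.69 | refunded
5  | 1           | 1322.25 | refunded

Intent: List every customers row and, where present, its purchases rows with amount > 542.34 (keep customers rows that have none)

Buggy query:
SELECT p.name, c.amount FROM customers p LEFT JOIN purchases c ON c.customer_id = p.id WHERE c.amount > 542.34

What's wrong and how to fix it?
Bug: A WHERE condition on the right-hand table after LEFT JOIN drops unmatched parents

Fix: Put 'c.amount > 542.34' in the JOIN's ON clause instead of WHERE

Corrected query:
SELECT p.name, c.amount FROM customers p LEFT JOIN purchases c ON c.customer_id = p.id AND c.amount > 542.34

Result:
name  | amount 
------+--------
Alice | 998.16 
Alice | 1322.25
Carol | NULL   
Eve   | 711.17 
Eve   | 1447.71
Eve   | 1865.69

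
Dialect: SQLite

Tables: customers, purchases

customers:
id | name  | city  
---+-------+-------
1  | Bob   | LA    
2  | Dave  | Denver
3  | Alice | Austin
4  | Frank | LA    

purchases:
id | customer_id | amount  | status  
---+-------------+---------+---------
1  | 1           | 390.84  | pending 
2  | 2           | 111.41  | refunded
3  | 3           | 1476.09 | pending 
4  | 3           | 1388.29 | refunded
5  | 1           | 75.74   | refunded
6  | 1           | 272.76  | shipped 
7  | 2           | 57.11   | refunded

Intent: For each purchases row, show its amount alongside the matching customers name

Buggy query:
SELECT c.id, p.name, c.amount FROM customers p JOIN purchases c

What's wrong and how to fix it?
Bug: JOIN with no ON clause produces a cartesian product; every purchases row pairs with every customers row

Fix: Add ON c.customer_id = p.id to the JOIN

Corrected query:
SELECT c.id, p.name, c.amount FROM customers p JOIN purchases c ON c.customer_id = p.id

Result:
id | name  | amount 
---+-------+--------
1  | Bob   | 390.84 
2  | Dave  | 111.41 
3  | Alice | 1476.09
4  | Alice | 1388.29
5  | Bob   | 75.74  
6  | Bob   | 272.76 
7  | Dave  | 57.11  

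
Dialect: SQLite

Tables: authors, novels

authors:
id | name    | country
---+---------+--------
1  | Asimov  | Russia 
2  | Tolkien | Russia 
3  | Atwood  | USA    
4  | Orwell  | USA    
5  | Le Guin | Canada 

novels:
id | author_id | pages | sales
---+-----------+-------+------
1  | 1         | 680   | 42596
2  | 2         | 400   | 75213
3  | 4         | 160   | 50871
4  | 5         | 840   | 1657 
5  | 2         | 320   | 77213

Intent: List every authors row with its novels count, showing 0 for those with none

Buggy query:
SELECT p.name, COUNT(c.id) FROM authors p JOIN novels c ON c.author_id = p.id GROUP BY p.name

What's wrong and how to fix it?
Bug: An inner join excludes parents with zero children

Fix: Use LEFT JOIN so parents without children still appear (COUNT(c.id) gives 0)

Corrected query:
SELECT p.name, COUNT(c.id) FROM authors p LEFT JOIN novels c ON c.author_id = p.id GROUP BY p.name

Result:
name    | COUNT(c.id)
--------+------------
Asimov  | 1          
Atwood  | 0          
Le Guin | 1          
Orwell  | 1          
Tolkien | 2          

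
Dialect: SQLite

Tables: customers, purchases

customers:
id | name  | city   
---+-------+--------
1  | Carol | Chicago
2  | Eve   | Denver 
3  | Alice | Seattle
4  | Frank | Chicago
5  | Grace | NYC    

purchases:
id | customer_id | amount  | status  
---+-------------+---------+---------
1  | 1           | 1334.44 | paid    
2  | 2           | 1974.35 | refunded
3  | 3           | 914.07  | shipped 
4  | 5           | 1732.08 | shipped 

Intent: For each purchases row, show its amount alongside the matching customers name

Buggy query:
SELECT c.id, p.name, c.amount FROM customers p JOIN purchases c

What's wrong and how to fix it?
Bug: Missing join condition: each purchases row is matched to all customers rows instead of just its own

Fix: Specify the join condition linking the foreign key to the parent id

Corrected query:
SELECT c.id, p.name, c.amount FROM customers p JOIN purchases c ON c.customer_id = p.id

Result:
id | name  | amount 
---+-------+--------
1  | Carol | 1334.44
2  | Eve   | 1974.35
3  | Alice | 914.07 
4  | Grace | 1732.08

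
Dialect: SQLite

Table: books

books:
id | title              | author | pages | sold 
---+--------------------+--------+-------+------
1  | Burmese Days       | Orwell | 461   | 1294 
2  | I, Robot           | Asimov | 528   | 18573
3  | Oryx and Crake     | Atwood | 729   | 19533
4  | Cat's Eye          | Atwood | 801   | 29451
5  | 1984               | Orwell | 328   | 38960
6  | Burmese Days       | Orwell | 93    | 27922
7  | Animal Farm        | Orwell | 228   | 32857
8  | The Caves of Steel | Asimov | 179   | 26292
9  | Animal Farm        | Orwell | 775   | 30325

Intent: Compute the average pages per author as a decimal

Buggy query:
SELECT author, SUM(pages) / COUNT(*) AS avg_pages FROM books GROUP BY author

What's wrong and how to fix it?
Bug: SUM(pages) and COUNT(*) are both integers; the division truncates the fractional part

Fix: Cast one side to REAL so the division keeps the fractional part

Corrected query:
SELECT author, SUM(pages) * 1.0 / COUNT(*) AS avg_pages FROM books GROUP BY author

Result:
author | avg_pages
-------+----------
Asimov | 353.5    
Atwood | 765      
Orwell | 377      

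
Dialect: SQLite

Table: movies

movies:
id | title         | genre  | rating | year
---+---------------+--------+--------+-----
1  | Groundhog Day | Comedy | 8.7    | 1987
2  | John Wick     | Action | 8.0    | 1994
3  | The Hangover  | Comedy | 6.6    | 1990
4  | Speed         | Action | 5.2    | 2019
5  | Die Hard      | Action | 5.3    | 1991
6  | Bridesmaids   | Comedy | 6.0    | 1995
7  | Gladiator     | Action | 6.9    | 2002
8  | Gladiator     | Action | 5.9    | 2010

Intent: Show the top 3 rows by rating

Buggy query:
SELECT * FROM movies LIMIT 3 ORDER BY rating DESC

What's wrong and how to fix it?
Bug: ORDER BY cannot follow LIMIT; LIMIT is the final clause

Fix: Sort with ORDER BY, then apply LIMIT

Corrected query:
SELECT * FROM movies ORDER BY rating DESC LIMIT 3

Result:
id | title         | genre  | rating | year
---+---------------+--------+--------+-----
1  | Groundhog Day | Comedy | 8.7    | 1987
2  | John Wick     | Action | 8      | 1994
7  | Gladiator     | Action | 6.9    | 2002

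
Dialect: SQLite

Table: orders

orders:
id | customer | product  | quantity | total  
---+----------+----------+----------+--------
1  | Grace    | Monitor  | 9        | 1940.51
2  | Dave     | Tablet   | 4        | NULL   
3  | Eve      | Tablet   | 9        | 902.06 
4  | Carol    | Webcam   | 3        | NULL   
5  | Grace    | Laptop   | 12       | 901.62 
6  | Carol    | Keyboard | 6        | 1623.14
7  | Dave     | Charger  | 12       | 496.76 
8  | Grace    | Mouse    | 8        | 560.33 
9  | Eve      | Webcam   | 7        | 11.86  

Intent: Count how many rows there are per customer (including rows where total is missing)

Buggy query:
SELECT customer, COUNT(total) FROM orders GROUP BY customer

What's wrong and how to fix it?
Bug: COUNT(total) skips NULLs, so groups with missing total are undercounted

Fix: Use COUNT(*) to count all rows regardless of NULL

Corrected query:
SELECT customer, COUNT(*) FROM orders GROUP BY customer

Result:
customer | COUNT(*)
---------+---------
Carol    | 2       
Dave     | 2       
Eve      | 2       
Grace    | 3       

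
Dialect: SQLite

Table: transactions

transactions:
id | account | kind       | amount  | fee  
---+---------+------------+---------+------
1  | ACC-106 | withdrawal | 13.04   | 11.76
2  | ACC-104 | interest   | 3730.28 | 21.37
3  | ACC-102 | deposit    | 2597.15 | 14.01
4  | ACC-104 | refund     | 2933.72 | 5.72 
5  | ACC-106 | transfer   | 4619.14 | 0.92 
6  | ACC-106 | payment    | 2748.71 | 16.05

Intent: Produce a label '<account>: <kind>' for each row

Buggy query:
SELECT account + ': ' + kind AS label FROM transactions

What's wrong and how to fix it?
Bug: SQLite uses || for string concatenation; + coerces text to numbers (yielding 0)

Fix: Replace + with || to concatenate text

Corrected query:
SELECT account || ': ' || kind AS label FROM transactions

Result:
label              
-------------------
ACC-106: withdrawal
ACC-104: interest  
ACC-102: deposit   
ACC-104: refund    
ACC-106: transfer  
ACC-106: payment   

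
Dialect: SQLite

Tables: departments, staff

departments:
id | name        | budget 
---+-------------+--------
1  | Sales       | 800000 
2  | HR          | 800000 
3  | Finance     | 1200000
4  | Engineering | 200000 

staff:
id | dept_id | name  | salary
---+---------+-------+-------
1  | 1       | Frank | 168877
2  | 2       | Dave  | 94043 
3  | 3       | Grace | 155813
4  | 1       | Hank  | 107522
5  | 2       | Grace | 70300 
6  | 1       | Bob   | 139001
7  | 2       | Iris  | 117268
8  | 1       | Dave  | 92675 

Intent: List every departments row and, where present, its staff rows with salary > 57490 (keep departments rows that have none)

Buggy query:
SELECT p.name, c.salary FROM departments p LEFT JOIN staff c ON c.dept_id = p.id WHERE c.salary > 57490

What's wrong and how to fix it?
Bug: A WHERE condition on the right-hand table after LEFT JOIN drops unmatched parents

Fix: Move the right-table condition into the ON clause so unmatched parents are kept

Corrected query:
SELECT p.name, c.salary FROM departments p LEFT JOIN staff c ON c.dept_id = p.id AND c.salary > 57490

Result:
name        | salary
------------+-------
Sales       | 92675 
Sales       | 107522
Sales       | 139001
Sales       | 168877
HR          | 70300 
HR          | 94043 
HR          | 117268
Finance     | 155813
Engineering | NULL  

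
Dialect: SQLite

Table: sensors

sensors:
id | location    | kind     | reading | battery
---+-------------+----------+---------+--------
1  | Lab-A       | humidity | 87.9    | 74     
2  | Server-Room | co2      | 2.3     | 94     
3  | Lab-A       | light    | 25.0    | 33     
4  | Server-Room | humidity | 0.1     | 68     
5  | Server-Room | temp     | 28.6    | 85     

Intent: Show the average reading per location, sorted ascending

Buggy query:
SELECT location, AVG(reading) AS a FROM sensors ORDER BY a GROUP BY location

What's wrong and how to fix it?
Bug: GROUP BY must precede ORDER BY

Fix: Move ORDER BY to the end, after GROUP BY

Corrected query:
SELECT location, AVG(reading) AS a FROM sensors GROUP BY location ORDER BY a

Result:
location    | a        
------------+----------
Server-Room | 10.333333
Lab-A       | 56.45    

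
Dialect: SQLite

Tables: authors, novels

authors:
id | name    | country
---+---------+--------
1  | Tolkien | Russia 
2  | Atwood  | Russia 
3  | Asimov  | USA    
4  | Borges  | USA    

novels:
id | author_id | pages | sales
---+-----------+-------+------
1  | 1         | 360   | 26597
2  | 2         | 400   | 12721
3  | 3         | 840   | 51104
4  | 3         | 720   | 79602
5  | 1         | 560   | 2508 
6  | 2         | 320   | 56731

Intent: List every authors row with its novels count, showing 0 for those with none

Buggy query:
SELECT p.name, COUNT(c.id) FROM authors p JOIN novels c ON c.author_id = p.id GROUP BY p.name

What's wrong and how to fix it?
Bug: INNER JOIN drops authors rows that have no matching novels rows

Fix: Switch to LEFT JOIN to retain unmatched parent rows

Corrected query:
SELECT p.name, COUNT(c.id) FROM authors p LEFT JOIN novels c ON c.author_id = p.id GROUP BY p.name

Result:
name    | COUNT(c.id)
--------+------------
Asimov  | 2          
Atwood  | 2          
Borges  | 0          
Tolkien | 2          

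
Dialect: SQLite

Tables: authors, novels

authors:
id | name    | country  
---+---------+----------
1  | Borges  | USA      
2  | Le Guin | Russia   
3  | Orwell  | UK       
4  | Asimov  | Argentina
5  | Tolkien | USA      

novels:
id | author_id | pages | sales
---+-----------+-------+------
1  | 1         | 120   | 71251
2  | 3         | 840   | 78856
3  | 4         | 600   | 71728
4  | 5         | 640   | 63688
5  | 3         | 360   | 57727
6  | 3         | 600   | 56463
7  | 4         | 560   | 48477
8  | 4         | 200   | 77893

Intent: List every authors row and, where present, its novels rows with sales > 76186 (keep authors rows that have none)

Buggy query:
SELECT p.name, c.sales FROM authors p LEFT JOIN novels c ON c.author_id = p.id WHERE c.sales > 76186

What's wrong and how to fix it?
Bug: Filtering c.sales in WHERE discards the NULL rows produced by LEFT JOIN, turning it into an inner join

Fix: Move the right-table condition into the ON clause so unmatched parents are kept

Corrected query:
SELECT p.name, c.sales FROM authors p LEFT JOIN novels c ON c.author_id = p.id AND c.sales > 76186

Result:
name    | sales
--------+------
Borges  | NULL 
Le Guin | NULL 
Orwell  | 78856
Asimov  | 77893
Tolkien | NULL 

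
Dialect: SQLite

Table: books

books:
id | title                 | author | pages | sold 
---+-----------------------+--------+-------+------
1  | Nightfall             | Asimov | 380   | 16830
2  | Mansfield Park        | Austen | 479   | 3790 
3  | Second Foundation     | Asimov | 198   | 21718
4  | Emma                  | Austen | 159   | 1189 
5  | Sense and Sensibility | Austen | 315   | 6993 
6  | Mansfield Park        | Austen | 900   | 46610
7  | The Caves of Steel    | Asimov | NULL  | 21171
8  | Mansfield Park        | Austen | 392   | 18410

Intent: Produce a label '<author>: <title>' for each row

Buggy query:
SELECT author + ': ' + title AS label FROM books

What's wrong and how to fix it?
Bug: SQLite uses || for string concatenation; + coerces text to numbers (yielding 0)

Fix: Use the || operator for string concatenation

Corrected query:
SELECT author || ': ' || title AS label FROM books

Result:
label                        
-----------------------------
Asimov: Nightfall            
Austen: Mansfield Park       
Asimov: Second Foundation    
Austen: Emma                 
Austen: Sense and Sensibility
Austen: Mansfield Park       
Asimov: The Caves of Steel   
Austen: Mansfield Park       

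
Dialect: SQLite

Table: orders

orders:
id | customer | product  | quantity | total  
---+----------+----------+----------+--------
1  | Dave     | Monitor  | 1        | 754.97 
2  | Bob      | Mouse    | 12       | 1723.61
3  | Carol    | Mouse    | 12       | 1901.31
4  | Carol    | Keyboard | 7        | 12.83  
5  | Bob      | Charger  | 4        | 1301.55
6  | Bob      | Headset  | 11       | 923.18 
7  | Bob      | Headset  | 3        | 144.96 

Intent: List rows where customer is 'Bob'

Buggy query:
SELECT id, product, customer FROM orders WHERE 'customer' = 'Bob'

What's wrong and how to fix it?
Bug: 'customer' in single quotes is a string literal, not the column; the comparison is literal-vs-literal and never true

Fix: Reference the column as customer without single quotes

Corrected query:
SELECT id, product, customer FROM orders WHERE customer = 'Bob'

Result:
id | product | customer
---+---------+---------
2  | Mouse   | Bob     
5  | Charger | Bob     
6  | Headset | Bob     
7  | Headset | Bob     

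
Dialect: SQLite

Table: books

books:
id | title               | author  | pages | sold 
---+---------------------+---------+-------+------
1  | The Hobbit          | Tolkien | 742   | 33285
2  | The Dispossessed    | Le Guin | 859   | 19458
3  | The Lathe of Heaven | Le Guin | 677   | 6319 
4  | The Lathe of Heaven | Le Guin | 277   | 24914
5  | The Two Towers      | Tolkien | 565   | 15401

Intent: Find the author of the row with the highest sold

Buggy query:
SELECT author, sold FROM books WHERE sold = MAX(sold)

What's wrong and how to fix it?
Bug: MAX(sold) is an aggregate and cannot be used directly in WHERE

Fix: Wrap MAX in a scalar subquery so WHERE compares against a single value

Corrected query:
SELECT author, sold FROM books WHERE sold = (SELECT MAX(sold) FROM books)

Result:
author  | sold 
--------+------
Tolkien | 33285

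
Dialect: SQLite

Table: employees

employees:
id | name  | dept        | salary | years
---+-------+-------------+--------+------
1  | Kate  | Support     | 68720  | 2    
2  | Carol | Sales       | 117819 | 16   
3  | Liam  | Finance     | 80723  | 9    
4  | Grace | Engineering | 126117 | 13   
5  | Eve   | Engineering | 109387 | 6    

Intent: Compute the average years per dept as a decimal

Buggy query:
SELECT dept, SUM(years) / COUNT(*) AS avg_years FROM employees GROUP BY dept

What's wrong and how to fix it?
Bug: Both operands are integers, so '/' performs integer division and truncates

Fix: Multiply by 1.0 (or CAST to REAL) to force floating-point division

Corrected query:
SELECT dept, SUM(years) * 1.0 / COUNT(*) AS avg_years FROM employees GROUP BY dept

Result:
dept        | avg_years
------------+----------
Engineering | 9.5      
Finance     | 9        
Sales       | 16       
Support     | 2        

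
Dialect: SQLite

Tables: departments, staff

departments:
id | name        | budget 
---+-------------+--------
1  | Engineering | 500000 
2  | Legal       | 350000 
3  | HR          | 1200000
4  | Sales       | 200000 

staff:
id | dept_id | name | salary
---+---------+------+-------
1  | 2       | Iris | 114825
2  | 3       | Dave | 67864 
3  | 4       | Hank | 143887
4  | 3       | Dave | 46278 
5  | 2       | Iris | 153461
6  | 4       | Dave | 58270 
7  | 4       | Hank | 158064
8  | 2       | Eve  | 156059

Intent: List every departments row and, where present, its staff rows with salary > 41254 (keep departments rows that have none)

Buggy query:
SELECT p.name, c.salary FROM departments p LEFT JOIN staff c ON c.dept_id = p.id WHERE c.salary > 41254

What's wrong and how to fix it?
Bug: A WHERE condition on the right-hand table after LEFT JOIN drops unmatched parents

Fix: Put 'c.salary > 41254' in the JOIN's ON clause instead of WHERE

Corrected query:
SELECT p.name, c.salary FROM departments p LEFT JOIN staff c ON c.dept_id = p.id AND c.salary > 41254

Result:
name        | salary
------------+-------
Engineering | NULL  
Legal       | 114825
Legal       | 153461
Legal       | 156059
HR          | 46278 
HR          | 67864 
Sales       | 58270 
Sales       | 143887
Sales       | 158064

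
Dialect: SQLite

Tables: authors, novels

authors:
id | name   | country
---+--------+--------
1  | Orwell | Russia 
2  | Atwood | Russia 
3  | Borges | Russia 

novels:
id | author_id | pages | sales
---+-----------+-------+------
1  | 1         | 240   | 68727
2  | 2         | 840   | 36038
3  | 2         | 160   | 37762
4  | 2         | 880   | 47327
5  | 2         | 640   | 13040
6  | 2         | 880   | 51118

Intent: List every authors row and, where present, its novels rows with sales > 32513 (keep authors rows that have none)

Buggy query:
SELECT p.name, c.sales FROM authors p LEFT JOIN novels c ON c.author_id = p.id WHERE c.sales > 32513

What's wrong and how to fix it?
Bug: Filtering c.sales in WHERE discards the NULL rows produced by LEFT JOIN, turning it into an inner join

Fix: Put 'c.sales > 32513' in the JOIN's ON clause instead of WHERE

Corrected query:
SELECT p.name, c.sales FROM authors p LEFT JOIN novels c ON c.author_id = p.id AND c.sales > 32513

Result:
name   | sales
-------+------
Orwell | 68727
Atwood | 36038
Atwood | 37762
Atwood | 47327
Atwood | 51118
Borges | NULL 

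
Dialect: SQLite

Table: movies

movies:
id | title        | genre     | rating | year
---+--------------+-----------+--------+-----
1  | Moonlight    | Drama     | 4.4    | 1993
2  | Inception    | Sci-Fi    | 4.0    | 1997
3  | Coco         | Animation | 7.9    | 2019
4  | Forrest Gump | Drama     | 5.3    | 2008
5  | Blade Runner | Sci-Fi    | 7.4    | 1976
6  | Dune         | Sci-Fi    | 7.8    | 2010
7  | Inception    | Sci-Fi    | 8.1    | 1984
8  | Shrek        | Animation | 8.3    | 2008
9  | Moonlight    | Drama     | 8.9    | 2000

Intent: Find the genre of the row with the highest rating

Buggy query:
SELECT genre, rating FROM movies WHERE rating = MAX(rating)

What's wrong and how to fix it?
Bug: WHERE is evaluated per row; an aggregate over the whole table isn't defined there

Fix: Use a subquery: WHERE rating = (SELECT MAX(rating) FROM movies)

Corrected query:
SELECT genre, rating FROM movies WHERE rating = (SELECT MAX(rating) FROM movies)

Result:
genre | rating
------+-------
Drama | 8.9   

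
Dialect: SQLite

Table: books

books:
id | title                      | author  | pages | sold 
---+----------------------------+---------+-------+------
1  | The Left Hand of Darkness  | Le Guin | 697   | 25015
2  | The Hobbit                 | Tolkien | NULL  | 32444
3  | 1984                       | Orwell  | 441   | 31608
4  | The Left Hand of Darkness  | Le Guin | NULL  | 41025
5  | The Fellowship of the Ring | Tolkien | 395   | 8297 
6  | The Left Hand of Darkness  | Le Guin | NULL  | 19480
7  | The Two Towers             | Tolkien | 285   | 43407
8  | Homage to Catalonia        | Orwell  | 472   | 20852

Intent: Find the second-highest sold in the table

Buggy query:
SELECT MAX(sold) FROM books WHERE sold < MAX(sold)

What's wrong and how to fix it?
Bug: MAX(sold) on the right of the comparison is an aggregate-in-WHERE error

Fix: Put the inner MAX in a scalar subquery

Corrected query:
SELECT MAX(sold) FROM books WHERE sold < (SELECT MAX(sold) FROM books)

Result:
MAX(sold)
---------
41025    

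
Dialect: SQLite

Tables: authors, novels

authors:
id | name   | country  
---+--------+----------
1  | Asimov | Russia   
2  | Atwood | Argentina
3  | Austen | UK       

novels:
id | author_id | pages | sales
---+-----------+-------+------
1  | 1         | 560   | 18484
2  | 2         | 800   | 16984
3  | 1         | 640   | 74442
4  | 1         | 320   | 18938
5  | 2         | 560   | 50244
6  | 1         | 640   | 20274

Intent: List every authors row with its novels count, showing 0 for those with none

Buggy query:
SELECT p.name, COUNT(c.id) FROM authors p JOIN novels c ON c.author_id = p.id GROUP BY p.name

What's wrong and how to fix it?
Bug: An inner join excludes parents with zero children

Fix: Switch to LEFT JOIN to retain unmatched parent rows

Corrected query:
SELECT p.name, COUNT(c.id) FROM authors p LEFT JOIN novels c ON c.author_id = p.id GROUP BY p.name

Result:
name   | COUNT(c.id)
-------+------------
Asimov | 4          
Atwood | 2          
Austen | 0          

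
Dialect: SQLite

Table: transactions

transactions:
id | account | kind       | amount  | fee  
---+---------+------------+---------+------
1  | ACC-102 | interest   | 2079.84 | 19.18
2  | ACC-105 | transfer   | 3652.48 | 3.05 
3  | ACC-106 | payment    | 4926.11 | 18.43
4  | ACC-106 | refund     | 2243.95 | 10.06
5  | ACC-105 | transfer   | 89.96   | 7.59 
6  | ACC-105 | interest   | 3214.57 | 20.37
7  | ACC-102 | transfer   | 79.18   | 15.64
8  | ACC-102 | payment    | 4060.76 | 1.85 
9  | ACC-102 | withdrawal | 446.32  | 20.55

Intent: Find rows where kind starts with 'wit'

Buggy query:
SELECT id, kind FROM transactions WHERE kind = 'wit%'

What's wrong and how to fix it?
Bug: Wildcards only work with LIKE; '=' treats '%' as a literal character

Fix: Replace '=' with LIKE so 'wit%' is treated as a pattern

Corrected query:
SELECT id, kind FROM transactions WHERE kind LIKE 'wit%'

Result:
id | kind      
---+-----------
9  | withdrawal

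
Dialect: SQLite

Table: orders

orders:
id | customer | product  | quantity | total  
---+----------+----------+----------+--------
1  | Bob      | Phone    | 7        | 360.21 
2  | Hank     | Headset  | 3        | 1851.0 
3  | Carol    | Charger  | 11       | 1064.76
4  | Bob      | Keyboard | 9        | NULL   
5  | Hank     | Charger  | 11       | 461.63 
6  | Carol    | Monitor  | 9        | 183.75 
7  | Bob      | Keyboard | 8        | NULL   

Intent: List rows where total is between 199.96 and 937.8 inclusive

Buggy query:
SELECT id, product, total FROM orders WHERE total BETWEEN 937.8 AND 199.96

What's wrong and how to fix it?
Bug: BETWEEN expects the lower bound first; with 937.8 AND 199.96 the range is empty

Fix: Write BETWEEN 199.96 AND 937.8

Corrected query:
SELECT id, product, total FROM orders WHERE total BETWEEN 199.96 AND 937.8

Result:
id | product | total 
---+---------+-------
1  | Phone   | 360.21
5  | Charger | 461.63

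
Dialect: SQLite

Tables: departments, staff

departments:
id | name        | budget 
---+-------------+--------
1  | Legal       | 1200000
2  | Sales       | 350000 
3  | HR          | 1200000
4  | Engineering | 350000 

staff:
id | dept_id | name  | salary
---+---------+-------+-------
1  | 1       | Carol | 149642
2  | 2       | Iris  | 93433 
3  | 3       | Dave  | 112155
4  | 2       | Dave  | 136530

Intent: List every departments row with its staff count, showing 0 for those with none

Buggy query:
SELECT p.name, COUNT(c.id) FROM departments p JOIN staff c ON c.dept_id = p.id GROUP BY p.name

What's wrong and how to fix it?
Bug: INNER JOIN drops departments rows that have no matching staff rows

Fix: Use LEFT JOIN so parents without children still appear (COUNT(c.id) gives 0)

Corrected query:
SELECT p.name, COUNT(c.id) FROM departments p LEFT JOIN staff c ON c.dept_id = p.id GROUP BY p.name

Result:
name        | COUNT(c.id)
------------+------------
Engineering | 0          
HR          | 1          
Legal       | 1          
Sales       | 2          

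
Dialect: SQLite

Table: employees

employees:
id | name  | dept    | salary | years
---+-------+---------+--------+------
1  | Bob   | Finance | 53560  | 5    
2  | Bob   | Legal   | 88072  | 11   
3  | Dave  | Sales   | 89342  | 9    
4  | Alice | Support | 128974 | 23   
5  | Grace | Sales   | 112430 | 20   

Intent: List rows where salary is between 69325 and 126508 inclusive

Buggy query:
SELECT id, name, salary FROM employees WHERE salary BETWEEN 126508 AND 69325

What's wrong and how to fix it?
Bug: BETWEEN expects the lower bound first; with 126508 AND 69325 the range is empty

Fix: Swap the bounds so the smaller value comes first

Corrected query:
SELECT id, name, salary FROM employees WHERE salary BETWEEN 69325 AND 126508

Result:
id | name  | salary
---+-------+-------
2  | Bob   | 88072 
3  | Dave  | 89342 
5  | Grace | 112430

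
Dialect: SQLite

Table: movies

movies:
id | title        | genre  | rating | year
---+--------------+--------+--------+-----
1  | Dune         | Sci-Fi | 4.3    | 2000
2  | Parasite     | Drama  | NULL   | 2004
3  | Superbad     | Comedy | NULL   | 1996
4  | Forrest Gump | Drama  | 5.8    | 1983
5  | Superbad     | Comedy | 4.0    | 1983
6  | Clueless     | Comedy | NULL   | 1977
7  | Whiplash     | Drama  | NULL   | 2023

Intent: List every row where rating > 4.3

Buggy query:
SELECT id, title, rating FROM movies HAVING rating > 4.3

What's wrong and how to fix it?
Bug: This is a non-aggregate query (no GROUP BY, no aggregates), so in SQLite the HAVING clause is invalid here; a row-level condition belongs in WHERE

Fix: Use WHERE for row-level filtering

Corrected query:
SELECT id, title, rating FROM movies WHERE rating > 4.3

Result:
id | title        | rating
---+--------------+-------
4  | Forrest Gump | 5.8   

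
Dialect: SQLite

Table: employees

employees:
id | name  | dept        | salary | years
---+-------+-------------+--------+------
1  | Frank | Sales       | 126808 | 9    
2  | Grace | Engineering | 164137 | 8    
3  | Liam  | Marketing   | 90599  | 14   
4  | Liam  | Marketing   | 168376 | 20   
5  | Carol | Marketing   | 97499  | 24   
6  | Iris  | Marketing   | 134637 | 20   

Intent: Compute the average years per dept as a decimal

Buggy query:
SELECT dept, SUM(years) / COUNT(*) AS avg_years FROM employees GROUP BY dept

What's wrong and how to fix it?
Bug: Both operands are integers, so '/' performs integer division and truncates

Fix: Multiply by 1.0 (or CAST to REAL) to force floating-point division

Corrected query:
SELECT dept, SUM(years) * 1.0 / COUNT(*) AS avg_years FROM employees GROUP BY dept

Result:
dept        | avg_years
------------+----------
Engineering | 8        
Marketing   | 19.5     
Sales       | 9        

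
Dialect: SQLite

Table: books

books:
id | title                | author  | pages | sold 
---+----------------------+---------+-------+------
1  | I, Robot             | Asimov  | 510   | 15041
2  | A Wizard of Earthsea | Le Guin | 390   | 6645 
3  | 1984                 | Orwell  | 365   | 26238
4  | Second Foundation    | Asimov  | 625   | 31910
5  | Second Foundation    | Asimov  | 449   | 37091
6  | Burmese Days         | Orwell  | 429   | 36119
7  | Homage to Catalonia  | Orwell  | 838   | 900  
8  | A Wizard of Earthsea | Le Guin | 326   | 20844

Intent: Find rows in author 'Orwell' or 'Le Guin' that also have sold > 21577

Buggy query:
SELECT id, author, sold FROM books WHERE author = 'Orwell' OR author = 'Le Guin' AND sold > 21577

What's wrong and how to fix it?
Bug: Without parentheses, AND is evaluated before OR, so the sold filter only applies to the 'Le Guin' branch

Fix: Add parentheses around the OR so the AND applies to both alternatives

Corrected query:
SELECT id, author, sold FROM books WHERE (author = 'Orwell' OR author = 'Le Guin') AND sold > 21577

Result:
id | author | sold 
---+--------+------
3  | Orwell | 26238
6  | Orwell | 36119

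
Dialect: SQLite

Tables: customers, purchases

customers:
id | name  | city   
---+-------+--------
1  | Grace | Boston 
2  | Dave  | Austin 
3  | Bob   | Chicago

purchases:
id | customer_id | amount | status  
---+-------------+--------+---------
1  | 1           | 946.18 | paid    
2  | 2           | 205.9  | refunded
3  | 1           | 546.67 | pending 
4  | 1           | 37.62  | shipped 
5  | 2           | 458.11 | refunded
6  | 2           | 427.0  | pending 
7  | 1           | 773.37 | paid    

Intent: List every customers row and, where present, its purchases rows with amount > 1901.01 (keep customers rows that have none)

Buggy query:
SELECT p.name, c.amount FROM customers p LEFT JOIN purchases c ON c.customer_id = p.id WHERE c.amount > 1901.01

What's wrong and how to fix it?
Bug: Filtering c.amount in WHERE discards the NULL rows produced by LEFT JOIN, turning it into an inner join

Fix: Put 'c.amount > 1901.01' in the JOIN's ON clause instead of WHERE

Corrected query:
SELECT p.name, c.amount FROM customers p LEFT JOIN purchases c ON c.customer_id = p.id AND c.amount > 1901.01

Result:
name  | amount
------+-------
Grace | NULL  
Dave  | NULL  
Bob   | NULL  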